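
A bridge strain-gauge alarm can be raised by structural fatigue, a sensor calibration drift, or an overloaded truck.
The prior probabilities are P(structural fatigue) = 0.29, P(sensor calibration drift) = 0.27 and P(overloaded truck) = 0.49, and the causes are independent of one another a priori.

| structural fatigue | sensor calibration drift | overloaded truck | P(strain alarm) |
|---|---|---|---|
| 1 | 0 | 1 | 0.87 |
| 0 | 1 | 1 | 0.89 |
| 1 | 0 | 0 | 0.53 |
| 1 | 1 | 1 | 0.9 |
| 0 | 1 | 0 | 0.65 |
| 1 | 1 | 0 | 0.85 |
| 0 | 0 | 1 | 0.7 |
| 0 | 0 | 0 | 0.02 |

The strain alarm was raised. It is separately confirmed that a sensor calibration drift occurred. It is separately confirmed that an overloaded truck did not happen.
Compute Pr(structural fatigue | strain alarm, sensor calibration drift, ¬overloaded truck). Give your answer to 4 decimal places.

Pr(structural fatigue | strain alarm, sensor calibration drift, ¬overloaded truck) ≈ 0.3482

By total probability over both values of structural fatigue:
  P(strain alarm | sensor calibration drift, ¬overloaded truck) = 0.65·0.71 + 0.85·0.29
        = 0.461500 + 0.246500 = 0.708000
Configurations with structural fatigue contribute 0.246500, so
  P(structural fatigue | strain alarm, sensor calibration drift, ¬overloaded truck) = 0.246500 / 0.708000 ≈ 0.3482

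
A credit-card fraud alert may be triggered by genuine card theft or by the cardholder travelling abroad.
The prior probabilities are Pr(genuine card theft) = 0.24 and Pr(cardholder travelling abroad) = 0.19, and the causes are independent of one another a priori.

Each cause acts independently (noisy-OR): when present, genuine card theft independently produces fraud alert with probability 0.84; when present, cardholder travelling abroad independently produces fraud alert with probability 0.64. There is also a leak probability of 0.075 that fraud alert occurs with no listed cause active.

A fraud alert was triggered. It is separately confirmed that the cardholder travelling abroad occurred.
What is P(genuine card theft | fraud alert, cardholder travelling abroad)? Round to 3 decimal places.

Under noisy-OR, P(fraud alert | causes) = 1 − (1−0.075)·∏(1−qᵢ) over the active causes.
Numerator (weight on configurations with genuine card theft): 0.94672*0.24 = 0.227213
Denominator P(fraud alert | cardholder travelling abroad): 0.667*0.76 + 0.94672*0.24 = 0.734133
Posterior = 0.227213 / 0.734133 ≈ 0.309

P(genuine card theft | fraud alert, cardholder travelling abroad) ≈ 0.309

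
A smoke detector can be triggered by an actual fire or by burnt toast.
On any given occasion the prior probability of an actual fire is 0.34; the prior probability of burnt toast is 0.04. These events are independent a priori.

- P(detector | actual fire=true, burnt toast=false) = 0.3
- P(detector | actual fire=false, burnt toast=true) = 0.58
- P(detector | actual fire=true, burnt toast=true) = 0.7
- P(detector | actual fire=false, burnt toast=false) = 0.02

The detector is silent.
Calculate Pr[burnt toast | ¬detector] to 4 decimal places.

Pr[burnt toast | ¬detector] ≈ 0.0175

For the numerator, keep only burnt toast=true terms: 0.011088 + 0.004080 = 0.015168
Normalizer over all consistent configurations: 0.98·0.66·0.96 + 0.42·0.66·0.04 + 0.7·0.34·0.96 + 0.3·0.34·0.04 = 0.864576
P(burnt toast | ¬detector) = 0.015168/0.864576 ≈ 0.0175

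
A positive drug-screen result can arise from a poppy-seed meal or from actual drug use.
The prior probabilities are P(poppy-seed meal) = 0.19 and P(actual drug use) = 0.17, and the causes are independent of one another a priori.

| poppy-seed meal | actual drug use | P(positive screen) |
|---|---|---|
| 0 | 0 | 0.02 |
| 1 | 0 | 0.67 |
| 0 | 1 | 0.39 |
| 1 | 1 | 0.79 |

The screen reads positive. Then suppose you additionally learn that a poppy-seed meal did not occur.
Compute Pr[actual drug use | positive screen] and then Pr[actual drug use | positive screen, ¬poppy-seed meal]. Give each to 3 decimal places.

P(positive screen) = 0.02*0.81*0.83 + 0.39*0.81*0.17 + 0.67*0.19*0.83 + 0.79*0.19*0.17 = 0.013446 + 0.053703 + 0.105659 + 0.025517 = 0.198325
Restricting to configurations with actual drug use present: 0.053703 + 0.025517 = 0.079220.
Hence the posterior is 0.079220/0.198325 ≈ 0.399.

Now condition on the additional information:
P(positive screen | ¬poppy-seed meal) = 0.02×0.83 + 0.39×0.17 = 0.016600 + 0.066300 = 0.082900
Of this, 0.066300 comes from 0.39×0.17 (the actual drug use=true cases).
P(actual drug use | positive screen, ¬poppy-seed meal) = 0.066300 / 0.082900 ≈ 0.800

Pr[actual drug use | positive screen] ≈ 0.399; Pr[actual drug use | positive screen, ¬poppy-seed meal] ≈ 0.800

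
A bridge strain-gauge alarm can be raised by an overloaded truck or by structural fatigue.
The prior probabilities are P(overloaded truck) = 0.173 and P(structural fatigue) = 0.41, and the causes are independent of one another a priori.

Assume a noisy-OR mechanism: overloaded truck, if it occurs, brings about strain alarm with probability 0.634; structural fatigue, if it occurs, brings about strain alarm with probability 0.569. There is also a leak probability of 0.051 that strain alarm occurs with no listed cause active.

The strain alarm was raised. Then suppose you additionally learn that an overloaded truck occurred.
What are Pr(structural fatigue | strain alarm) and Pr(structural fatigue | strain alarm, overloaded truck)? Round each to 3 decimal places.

Pr(structural fatigue | strain alarm) ≈ 0.740; Pr(structural fatigue | strain alarm, overloaded truck) ≈ 0.475

Under noisy-OR, P(strain alarm | causes) = 1 − (1−0.051)·∏(1−qᵢ) over the active causes.
Numerator (weight on configurations with structural fatigue): 0.200384 + 0.060312 = 0.260696
Normalizer over all consistent configurations: 0.051·0.827·0.59 + 0.590981·0.827·0.41 + 0.652666·0.173·0.59 + 0.850299·0.173·0.41 = 0.352198
Posterior = 0.260696 / 0.352198 ≈ 0.740

Now condition on the additional information:
Numerator (weight on configurations with structural fatigue): 0.850299*0.41 = 0.348623
Normalizer over all consistent configurations: 0.652666*0.59 + 0.850299*0.41 = 0.733696
Posterior = 0.348623 / 0.733696 ≈ 0.475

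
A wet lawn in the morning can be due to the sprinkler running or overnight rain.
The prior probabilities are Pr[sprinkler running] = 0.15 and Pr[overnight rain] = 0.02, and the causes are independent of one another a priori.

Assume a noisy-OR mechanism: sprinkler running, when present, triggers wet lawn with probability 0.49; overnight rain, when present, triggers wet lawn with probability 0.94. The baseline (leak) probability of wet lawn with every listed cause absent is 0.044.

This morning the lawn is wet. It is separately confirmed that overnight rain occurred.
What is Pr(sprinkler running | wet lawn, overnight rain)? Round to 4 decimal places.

Under noisy-OR, P(wet lawn | causes) = 1 − (1−0.044)·∏(1−qᵢ) over the active causes.
P(wet lawn | overnight rain) = 0.94264·0.85 + 0.970746·0.15 = 0.801244 + 0.145612 = 0.946856
Of this, 0.145612 comes from 0.970746·0.15 (the sprinkler running=true cases).
P(sprinkler running | wet lawn, overnight rain) = 0.145612 / 0.946856 ≈ 0.1538

Pr(sprinkler running | wet lawn, overnight rain) ≈ 0.1538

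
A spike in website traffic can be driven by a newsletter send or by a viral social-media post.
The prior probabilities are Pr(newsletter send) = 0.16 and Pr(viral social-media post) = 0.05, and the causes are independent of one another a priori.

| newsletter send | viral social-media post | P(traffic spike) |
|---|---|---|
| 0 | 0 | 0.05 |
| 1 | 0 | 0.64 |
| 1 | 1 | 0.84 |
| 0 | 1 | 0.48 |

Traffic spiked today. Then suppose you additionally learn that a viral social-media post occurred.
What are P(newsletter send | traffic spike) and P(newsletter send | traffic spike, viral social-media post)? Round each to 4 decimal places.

By total probability over the 4 (newsletter send, viral social-media post) configurations:
  P(traffic spike) = 0.05×0.84×0.95 + 0.48×0.84×0.05 + 0.64×0.16×0.95 + 0.84×0.16×0.05
        = 0.039900 + 0.020160 + 0.097280 + 0.006720 = 0.164060
Configurations with newsletter send contribute 0.104000, so
  P(newsletter send | traffic spike) = 0.104000 / 0.164060 ≈ 0.6339

With the extra evidence:
Numerator (weight on configurations with newsletter send): 0.84·0.16 = 0.134400
The normalizing constant is 0.48·0.84 + 0.84·0.16 = 0.537600
Posterior = 0.134400 / 0.537600 ≈ 0.2500

P(newsletter send | traffic spike) ≈ 0.6339; P(newsletter send | traffic spike, viral social-media post) ≈ 0.2500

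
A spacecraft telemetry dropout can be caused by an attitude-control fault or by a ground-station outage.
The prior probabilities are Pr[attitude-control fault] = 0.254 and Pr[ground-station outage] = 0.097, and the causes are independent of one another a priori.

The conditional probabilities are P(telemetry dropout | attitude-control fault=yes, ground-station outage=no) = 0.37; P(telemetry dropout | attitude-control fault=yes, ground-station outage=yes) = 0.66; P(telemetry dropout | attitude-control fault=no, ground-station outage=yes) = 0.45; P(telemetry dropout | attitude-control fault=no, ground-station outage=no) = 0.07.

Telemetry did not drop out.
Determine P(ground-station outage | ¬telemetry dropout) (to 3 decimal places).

P(¬telemetry dropout) = 0.93×0.746×0.903 + 0.55×0.746×0.097 + 0.63×0.254×0.903 + 0.34×0.254×0.097 = 0.626483 + 0.039799 + 0.144498 + 0.008377 = 0.819157
The ground-station outage-present share is 0.039799 + 0.008377 = 0.048176.
Hence the posterior is 0.048176/0.819157 ≈ 0.059.

P(ground-station outage | ¬telemetry dropout) ≈ 0.059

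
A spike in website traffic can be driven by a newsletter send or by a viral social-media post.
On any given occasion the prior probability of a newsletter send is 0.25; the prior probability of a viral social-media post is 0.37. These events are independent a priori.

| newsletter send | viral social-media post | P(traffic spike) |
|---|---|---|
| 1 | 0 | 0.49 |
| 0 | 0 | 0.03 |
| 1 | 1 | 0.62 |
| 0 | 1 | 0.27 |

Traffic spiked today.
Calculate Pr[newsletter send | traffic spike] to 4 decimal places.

Numerator (weight on configurations with newsletter send): 0.077175 + 0.057350 = 0.134525
Normalizer over all consistent configurations: 0.03×0.75×0.63 + 0.27×0.75×0.37 + 0.49×0.25×0.63 + 0.62×0.25×0.37 = 0.223625
P(newsletter send | traffic spike) = 0.134525/0.223625 ≈ 0.6016

Pr[newsletter send | traffic spike] ≈ 0.6016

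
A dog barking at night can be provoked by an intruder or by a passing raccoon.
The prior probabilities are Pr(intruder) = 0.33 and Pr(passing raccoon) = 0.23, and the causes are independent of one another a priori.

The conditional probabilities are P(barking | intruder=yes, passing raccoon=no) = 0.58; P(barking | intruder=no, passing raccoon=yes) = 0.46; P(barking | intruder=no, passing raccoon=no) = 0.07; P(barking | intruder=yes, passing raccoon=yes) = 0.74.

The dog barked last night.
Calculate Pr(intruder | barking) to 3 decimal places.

Pr(intruder | barking) ≈ 0.655

P(barking) = 0.07·0.67·0.77 + 0.46·0.67·0.23 + 0.58·0.33·0.77 + 0.74·0.33·0.23 = 0.036113 + 0.070886 + 0.147378 + 0.056166 = 0.310543
Of this, 0.203544 comes from 0.147378 + 0.056166 (the intruder=true cases).
Hence the posterior is 0.203544/0.310543 ≈ 0.655.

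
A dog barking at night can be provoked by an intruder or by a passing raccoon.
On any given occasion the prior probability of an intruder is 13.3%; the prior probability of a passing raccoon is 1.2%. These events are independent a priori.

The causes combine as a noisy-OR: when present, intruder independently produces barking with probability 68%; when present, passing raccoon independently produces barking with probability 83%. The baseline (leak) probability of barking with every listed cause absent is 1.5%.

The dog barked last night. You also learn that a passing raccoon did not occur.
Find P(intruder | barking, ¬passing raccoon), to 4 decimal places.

Under noisy-OR, P(barking | causes) = 1 − (1−0.015)·∏(1−qᵢ) over the active causes.
P(barking | ¬passing raccoon) = 0.015·0.867 + 0.6848·0.133 = 0.013005 + 0.091078 = 0.104083
Restricting to configurations with intruder present: 0.6848·0.133 = 0.091078.
P(intruder | barking, ¬passing raccoon) = 0.091078 / 0.104083 ≈ 0.8751

P(intruder | barking, ¬passing raccoon) ≈ 0.8751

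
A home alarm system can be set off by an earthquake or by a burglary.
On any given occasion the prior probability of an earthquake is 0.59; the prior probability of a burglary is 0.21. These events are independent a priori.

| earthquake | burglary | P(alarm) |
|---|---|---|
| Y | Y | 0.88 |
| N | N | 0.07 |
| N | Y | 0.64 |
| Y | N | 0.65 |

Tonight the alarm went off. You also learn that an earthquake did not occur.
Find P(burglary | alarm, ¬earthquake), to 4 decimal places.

P(burglary | alarm, ¬earthquake) ≈ 0.7085

Numerator (weight on configurations with burglary): 0.64×0.21 = 0.134400
The normalizing constant is 0.07×0.79 + 0.64×0.21 = 0.189700
Posterior = 0.134400 / 0.189700 ≈ 0.7085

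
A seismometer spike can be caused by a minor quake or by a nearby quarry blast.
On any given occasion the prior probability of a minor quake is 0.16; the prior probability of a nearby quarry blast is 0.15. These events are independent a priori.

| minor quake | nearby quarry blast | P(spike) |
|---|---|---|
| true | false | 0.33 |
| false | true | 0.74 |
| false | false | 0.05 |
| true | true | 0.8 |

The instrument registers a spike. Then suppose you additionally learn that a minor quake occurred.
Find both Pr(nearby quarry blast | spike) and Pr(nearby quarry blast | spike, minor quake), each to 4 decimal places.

Numerator (weight on configurations with nearby quarry blast): 0.093240 + 0.019200 = 0.112440
Denominator P(spike): 0.05·0.84·0.85 + 0.74·0.84·0.15 + 0.33·0.16·0.85 + 0.8·0.16·0.15 = 0.193020
P(nearby quarry blast | spike) = 0.112440/0.193020 ≈ 0.5825

Now condition on the additional information:
Sum P(spike|·) weighted by the priors over both values of nearby quarry blast:
  P(spike | minor quake) = 0.33×0.85 + 0.8×0.15
        = 0.280500 + 0.120000 = 0.400500
Configurations with nearby quarry blast contribute 0.120000, so
  P(nearby quarry blast | spike, minor quake) = 0.120000 / 0.400500 ≈ 0.2996
The drop from 0.5825 to 0.2996 is the explaining-away (discounting) effect.

Pr(nearby quarry blast | spike) ≈ 0.5825; Pr(nearby quarry blast | spike, minor quake) ≈ 0.2996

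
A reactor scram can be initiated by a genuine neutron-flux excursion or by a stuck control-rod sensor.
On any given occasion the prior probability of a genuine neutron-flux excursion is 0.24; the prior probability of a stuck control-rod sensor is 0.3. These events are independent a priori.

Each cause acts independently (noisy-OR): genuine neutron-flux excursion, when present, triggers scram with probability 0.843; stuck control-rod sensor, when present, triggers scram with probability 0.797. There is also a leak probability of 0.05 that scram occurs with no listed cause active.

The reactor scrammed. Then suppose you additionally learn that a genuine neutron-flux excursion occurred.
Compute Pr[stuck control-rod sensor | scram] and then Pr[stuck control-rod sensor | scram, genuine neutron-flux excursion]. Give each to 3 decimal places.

Pr[stuck control-rod sensor | scram] ≈ 0.600; Pr[stuck control-rod sensor | scram, genuine neutron-flux excursion] ≈ 0.328

Under noisy-OR, P(scram | causes) = 1 − (1−0.05)·∏(1−qᵢ) over the active causes.
For the numerator, keep only stuck control-rod sensor=true terms: 0.184030 + 0.069820 = 0.253850
Normalizer over all consistent configurations: 0.05*0.76*0.7 + 0.80715*0.76*0.3 + 0.85085*0.24*0.7 + 0.969723*0.24*0.3 = 0.423393
P(stuck control-rod sensor | scram) = 0.253850/0.423393 ≈ 0.600

With the extra evidence:
Sum P(scram|·) weighted by the priors over both values of stuck control-rod sensor:
  P(scram | genuine neutron-flux excursion) = 0.85085·0.7 + 0.969723·0.3
        = 0.595595 + 0.290917 = 0.886512
Keeping only the stuck control-rod sensor-present terms gives 0.290917, so
  P(stuck control-rod sensor | scram, genuine neutron-flux excursion) = 0.290917 / 0.886512 ≈ 0.328
This is intercausal reasoning (explaining away): once genuine neutron-flux excursion accounts for the scram, stuck control-rod sensor becomes less likely.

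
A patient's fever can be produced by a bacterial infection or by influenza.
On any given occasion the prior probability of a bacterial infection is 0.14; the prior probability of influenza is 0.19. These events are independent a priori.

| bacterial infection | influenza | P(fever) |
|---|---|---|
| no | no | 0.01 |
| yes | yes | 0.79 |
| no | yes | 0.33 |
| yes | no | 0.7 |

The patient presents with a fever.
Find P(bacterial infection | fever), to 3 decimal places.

P(bacterial infection | fever) ≈ 0.622

P(fever) = 0.01*0.86*0.81 + 0.33*0.86*0.19 + 0.7*0.14*0.81 + 0.79*0.14*0.19 = 0.006966 + 0.053922 + 0.079380 + 0.021014 = 0.161282
The bacterial infection-present share is 0.079380 + 0.021014 = 0.100394.
So P(bacterial infection | fever) = 0.100394/0.161282 ≈ 0.622.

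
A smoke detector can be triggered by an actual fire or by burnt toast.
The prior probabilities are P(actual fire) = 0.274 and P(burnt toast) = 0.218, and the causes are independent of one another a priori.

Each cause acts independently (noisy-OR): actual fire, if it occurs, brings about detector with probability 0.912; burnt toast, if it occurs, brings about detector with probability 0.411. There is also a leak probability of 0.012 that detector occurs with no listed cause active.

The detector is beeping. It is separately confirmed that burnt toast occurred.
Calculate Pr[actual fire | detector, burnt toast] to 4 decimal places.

Pr[actual fire | detector, burnt toast] ≈ 0.4614

Under noisy-OR, P(detector | causes) = 1 − (1−0.012)·∏(1−qᵢ) over the active causes.
P(detector | burnt toast) = 0.418068*0.726 + 0.94879*0.274 = 0.303517 + 0.259968 = 0.563485
Restricting to configurations with actual fire present: 0.94879*0.274 = 0.259968.
P(actual fire | detector, burnt toast) = 0.259968 / 0.563485 ≈ 0.4614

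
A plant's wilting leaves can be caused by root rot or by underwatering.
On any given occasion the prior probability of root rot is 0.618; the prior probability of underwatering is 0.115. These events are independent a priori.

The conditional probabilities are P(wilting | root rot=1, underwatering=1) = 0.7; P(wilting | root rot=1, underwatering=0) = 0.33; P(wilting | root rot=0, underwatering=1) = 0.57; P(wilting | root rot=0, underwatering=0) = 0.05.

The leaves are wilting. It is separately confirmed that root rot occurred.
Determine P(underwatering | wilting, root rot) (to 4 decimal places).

P(wilting | root rot) = 0.33·0.885 + 0.7·0.115 = 0.292050 + 0.080500 = 0.372550
Of this, 0.080500 comes from 0.7·0.115 (the underwatering=true cases).
Hence the posterior is 0.080500/0.372550 ≈ 0.2161.

P(underwatering | wilting, root rot) ≈ 0.2161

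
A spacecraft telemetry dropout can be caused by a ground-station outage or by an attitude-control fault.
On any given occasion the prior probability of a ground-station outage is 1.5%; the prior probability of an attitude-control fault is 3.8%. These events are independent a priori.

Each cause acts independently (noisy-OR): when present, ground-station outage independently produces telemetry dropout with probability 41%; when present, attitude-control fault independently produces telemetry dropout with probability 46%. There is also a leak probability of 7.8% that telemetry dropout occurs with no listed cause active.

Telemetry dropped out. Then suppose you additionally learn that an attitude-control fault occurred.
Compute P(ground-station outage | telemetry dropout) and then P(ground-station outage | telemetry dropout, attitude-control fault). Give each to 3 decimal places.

Under noisy-OR, P(telemetry dropout | causes) = 1 − (1−0.078)·∏(1−qᵢ) over the active causes.
By total probability over the 4 (ground-station outage, attitude-control fault) configurations:
  P(telemetry dropout) = 0.078*0.985*0.962 + 0.50212*0.985*0.038 + 0.45602*0.015*0.962 + 0.706251*0.015*0.038
        = 0.073910 + 0.018794 + 0.006580 + 0.000403 = 0.099687
Configurations with ground-station outage contribute 0.006983, so
  P(ground-station outage | telemetry dropout) = 0.006983 / 0.099687 ≈ 0.070

With the extra evidence:
P(telemetry dropout | attitude-control fault) = 0.50212·0.985 + 0.706251·0.015 = 0.494588 + 0.010594 = 0.505182
Restricting to configurations with ground-station outage present: 0.706251·0.015 = 0.010594.
P(ground-station outage | telemetry dropout, attitude-control fault) = 0.010594 / 0.505182 ≈ 0.021

P(ground-station outage | telemetry dropout) ≈ 0.070; P(ground-station outage | telemetry dropout, attitude-control fault) ≈ 0.021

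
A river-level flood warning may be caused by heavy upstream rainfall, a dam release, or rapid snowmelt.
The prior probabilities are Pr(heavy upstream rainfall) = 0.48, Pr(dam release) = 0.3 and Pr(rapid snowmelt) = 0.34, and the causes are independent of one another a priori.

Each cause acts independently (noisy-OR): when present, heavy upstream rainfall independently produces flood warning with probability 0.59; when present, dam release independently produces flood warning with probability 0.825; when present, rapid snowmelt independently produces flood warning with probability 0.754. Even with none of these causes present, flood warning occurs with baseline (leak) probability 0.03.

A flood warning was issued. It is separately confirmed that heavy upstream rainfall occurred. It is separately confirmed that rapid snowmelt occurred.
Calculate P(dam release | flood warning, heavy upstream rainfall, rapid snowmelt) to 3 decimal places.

Under noisy-OR, P(flood warning | causes) = 1 − (1−0.03)·∏(1−qᵢ) over the active causes.
For the numerator, keep only dam release=true terms: 0.982879*0.3 = 0.294864
Denominator P(flood warning | heavy upstream rainfall, rapid snowmelt): 0.902166*0.7 + 0.982879*0.3 = 0.926380
P(dam release | flood warning, heavy upstream rainfall, rapid snowmelt) = 0.294864/0.926380 ≈ 0.318

P(dam release | flood warning, heavy upstream rainfall, rapid snowmelt) ≈ 0.318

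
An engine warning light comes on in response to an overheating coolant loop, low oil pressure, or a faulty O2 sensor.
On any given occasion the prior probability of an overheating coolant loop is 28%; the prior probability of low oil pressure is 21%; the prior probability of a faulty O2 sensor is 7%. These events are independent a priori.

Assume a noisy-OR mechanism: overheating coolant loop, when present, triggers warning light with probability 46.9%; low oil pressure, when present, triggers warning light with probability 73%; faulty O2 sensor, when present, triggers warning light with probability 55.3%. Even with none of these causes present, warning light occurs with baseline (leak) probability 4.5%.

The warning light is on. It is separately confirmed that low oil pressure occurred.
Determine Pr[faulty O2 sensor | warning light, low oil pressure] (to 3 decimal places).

Under noisy-OR, P(warning light | causes) = 1 − (1−0.045)·∏(1−qᵢ) over the active causes.
Sum P(warning light|·) weighted by the priors over the 4 (overheating coolant loop, faulty O2 sensor) configurations:
  P(warning light | low oil pressure) = 0.74215*0.72*0.93 + 0.884741*0.72*0.07 + 0.863082*0.28*0.93 + 0.938797*0.28*0.07
        = 0.496944 + 0.044591 + 0.224747 + 0.018400 = 0.784682
Configurations with faulty O2 sensor contribute 0.062991, so
  P(faulty O2 sensor | warning light, low oil pressure) = 0.062991 / 0.784682 ≈ 0.080

Pr[faulty O2 sensor | warning light, low oil pressure] ≈ 0.080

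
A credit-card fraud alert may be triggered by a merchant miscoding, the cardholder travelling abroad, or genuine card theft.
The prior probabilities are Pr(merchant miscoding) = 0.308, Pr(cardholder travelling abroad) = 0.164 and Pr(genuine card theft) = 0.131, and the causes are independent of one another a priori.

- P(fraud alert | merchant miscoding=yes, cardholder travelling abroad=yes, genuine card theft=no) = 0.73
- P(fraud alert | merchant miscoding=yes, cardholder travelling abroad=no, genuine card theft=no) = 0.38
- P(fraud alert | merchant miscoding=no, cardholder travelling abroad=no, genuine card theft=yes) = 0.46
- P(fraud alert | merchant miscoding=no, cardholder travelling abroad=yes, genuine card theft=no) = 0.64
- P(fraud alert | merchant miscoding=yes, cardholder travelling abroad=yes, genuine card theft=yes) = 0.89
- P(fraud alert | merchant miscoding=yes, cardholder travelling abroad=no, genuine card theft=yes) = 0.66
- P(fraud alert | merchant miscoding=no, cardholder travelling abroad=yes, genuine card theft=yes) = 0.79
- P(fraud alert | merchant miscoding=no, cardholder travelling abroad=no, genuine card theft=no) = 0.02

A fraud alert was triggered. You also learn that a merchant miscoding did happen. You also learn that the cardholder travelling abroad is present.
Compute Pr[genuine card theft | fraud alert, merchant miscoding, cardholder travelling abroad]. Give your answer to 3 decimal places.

Pr[genuine card theft | fraud alert, merchant miscoding, cardholder travelling abroad] ≈ 0.155

Sum P(fraud alert|·) weighted by the priors over both values of genuine card theft:
  P(fraud alert | merchant miscoding, cardholder travelling abroad) = 0.73*0.869 + 0.89*0.131
        = 0.634370 + 0.116590 = 0.750960
Configurations with genuine card theft contribute 0.116590, so
  P(genuine card theft | fraud alert, merchant miscoding, cardholder travelling abroad) = 0.116590 / 0.750960 ≈ 0.155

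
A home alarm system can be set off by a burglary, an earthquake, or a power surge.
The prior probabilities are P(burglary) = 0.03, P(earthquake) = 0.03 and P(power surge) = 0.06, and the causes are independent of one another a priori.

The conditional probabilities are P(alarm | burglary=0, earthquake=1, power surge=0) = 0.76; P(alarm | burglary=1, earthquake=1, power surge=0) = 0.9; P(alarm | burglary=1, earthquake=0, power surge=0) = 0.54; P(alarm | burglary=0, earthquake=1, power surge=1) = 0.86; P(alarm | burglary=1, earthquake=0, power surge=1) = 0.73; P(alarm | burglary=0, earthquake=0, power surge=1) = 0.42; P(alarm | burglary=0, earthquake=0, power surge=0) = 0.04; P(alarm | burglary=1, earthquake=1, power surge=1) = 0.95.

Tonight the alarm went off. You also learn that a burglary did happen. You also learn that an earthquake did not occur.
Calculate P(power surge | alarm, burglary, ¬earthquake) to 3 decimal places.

By total probability over both values of power surge:
  P(alarm | burglary, ¬earthquake) = 0.54×0.94 + 0.73×0.06
        = 0.507600 + 0.043800 = 0.551400
Configurations with power surge contribute 0.043800, so
  P(power surge | alarm, burglary, ¬earthquake) = 0.043800 / 0.551400 ≈ 0.079

P(power surge | alarm, burglary, ¬earthquake) ≈ 0.079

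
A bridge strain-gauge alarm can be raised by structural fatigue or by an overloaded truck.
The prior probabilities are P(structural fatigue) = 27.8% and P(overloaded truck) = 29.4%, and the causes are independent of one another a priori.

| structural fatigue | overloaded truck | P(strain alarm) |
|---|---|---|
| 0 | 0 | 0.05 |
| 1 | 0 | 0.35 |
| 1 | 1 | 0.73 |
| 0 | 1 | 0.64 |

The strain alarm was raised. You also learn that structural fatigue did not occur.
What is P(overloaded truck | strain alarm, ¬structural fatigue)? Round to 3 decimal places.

P(strain alarm | ¬structural fatigue) = 0.05*0.706 + 0.64*0.294 = 0.035300 + 0.188160 = 0.223460
Restricting to configurations with overloaded truck present: 0.64*0.294 = 0.188160.
So P(overloaded truck | strain alarm, ¬structural fatigue) = 0.188160/0.223460 ≈ 0.842.

P(overloaded truck | strain alarm, ¬structural fatigue) ≈ 0.842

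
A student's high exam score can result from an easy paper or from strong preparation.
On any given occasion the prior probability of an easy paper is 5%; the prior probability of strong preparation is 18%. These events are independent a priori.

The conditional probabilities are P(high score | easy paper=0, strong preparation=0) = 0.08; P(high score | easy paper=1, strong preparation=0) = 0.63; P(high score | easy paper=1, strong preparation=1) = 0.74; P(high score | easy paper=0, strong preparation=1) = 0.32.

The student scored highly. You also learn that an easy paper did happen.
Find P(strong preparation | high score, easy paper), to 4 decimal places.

Sum P(high score|·) weighted by the priors over both values of strong preparation:
  P(high score | easy paper) = 0.63·0.82 + 0.74·0.18
        = 0.516600 + 0.133200 = 0.649800
The terms with strong preparation present sum to 0.133200, so
  P(strong preparation | high score, easy paper) = 0.133200 / 0.649800 ≈ 0.2050

P(strong preparation | high score, easy paper) ≈ 0.2050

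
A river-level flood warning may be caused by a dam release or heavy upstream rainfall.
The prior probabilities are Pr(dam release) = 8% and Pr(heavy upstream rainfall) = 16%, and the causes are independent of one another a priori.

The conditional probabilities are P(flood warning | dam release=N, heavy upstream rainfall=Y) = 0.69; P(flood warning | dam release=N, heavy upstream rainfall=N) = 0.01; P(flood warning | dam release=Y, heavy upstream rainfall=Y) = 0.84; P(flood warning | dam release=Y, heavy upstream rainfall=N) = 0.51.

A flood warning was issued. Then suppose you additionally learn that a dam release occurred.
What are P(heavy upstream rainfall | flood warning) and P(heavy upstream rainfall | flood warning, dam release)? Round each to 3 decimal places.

Enumerate the 4 (dam release, heavy upstream rainfall) configurations and weight by the priors:
  P(flood warning) = 0.01*0.92*0.84 + 0.69*0.92*0.16 + 0.51*0.08*0.84 + 0.84*0.08*0.16
        = 0.007728 + 0.101568 + 0.034272 + 0.010752 = 0.154320
Keeping only the heavy upstream rainfall-present terms gives 0.112320, so
  P(heavy upstream rainfall | flood warning) = 0.112320 / 0.154320 ≈ 0.728

Now condition on the additional information:
Enumerate both values of heavy upstream rainfall and weight by the priors:
  P(flood warning | dam release) = 0.51*0.84 + 0.84*0.16
        = 0.428400 + 0.134400 = 0.562800
Keeping only the heavy upstream rainfall-present terms gives 0.134400, so
  P(heavy upstream rainfall | flood warning, dam release) = 0.134400 / 0.562800 ≈ 0.239

P(heavy upstream rainfall | flood warning) ≈ 0.728; P(heavy upstream rainfall | flood warning, dam release) ≈ 0.239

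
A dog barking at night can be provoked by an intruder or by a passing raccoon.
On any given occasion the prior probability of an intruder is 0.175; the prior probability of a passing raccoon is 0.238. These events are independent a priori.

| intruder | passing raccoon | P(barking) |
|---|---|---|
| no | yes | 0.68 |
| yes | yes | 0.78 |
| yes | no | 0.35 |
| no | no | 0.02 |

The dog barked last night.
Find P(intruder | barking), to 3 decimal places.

P(barking) = 0.02*0.825*0.762 + 0.68*0.825*0.238 + 0.35*0.175*0.762 + 0.78*0.175*0.238 = 0.012573 + 0.133518 + 0.046672 + 0.032487 = 0.225250
Restricting to configurations with intruder present: 0.046672 + 0.032487 = 0.079159.
Hence the posterior is 0.079159/0.225250 ≈ 0.351.

P(intruder | barking) ≈ 0.351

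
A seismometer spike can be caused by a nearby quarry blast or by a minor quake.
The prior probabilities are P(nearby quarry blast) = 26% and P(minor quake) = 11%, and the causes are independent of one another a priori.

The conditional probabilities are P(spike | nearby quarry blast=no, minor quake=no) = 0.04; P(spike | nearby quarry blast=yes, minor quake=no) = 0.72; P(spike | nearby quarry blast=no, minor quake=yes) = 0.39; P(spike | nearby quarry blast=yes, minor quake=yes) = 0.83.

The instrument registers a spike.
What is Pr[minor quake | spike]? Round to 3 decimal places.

P(spike) = 0.04·0.74·0.89 + 0.39·0.74·0.11 + 0.72·0.26·0.89 + 0.83·0.26·0.11 = 0.026344 + 0.031746 + 0.166608 + 0.023738 = 0.248436
The minor quake-present share is 0.031746 + 0.023738 = 0.055484.
P(minor quake | spike) = 0.055484 / 0.248436 ≈ 0.223

Pr[minor quake | spike] ≈ 0.223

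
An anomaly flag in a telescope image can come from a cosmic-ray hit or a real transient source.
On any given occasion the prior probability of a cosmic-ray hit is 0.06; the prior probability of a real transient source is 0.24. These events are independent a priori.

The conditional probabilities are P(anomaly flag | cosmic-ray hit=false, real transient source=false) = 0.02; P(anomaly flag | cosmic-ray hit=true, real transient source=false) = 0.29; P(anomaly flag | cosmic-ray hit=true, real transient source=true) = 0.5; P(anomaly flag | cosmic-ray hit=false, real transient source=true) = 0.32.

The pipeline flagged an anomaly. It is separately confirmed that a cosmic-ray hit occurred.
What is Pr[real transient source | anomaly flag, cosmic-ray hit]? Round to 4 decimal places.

Numerator (weight on configurations with real transient source): 0.5*0.24 = 0.120000
Denominator P(anomaly flag | cosmic-ray hit): 0.29*0.76 + 0.5*0.24 = 0.340400
P(real transient source | anomaly flag, cosmic-ray hit) = 0.120000/0.340400 ≈ 0.3525

Pr[real transient source | anomaly flag, cosmic-ray hit] ≈ 0.3525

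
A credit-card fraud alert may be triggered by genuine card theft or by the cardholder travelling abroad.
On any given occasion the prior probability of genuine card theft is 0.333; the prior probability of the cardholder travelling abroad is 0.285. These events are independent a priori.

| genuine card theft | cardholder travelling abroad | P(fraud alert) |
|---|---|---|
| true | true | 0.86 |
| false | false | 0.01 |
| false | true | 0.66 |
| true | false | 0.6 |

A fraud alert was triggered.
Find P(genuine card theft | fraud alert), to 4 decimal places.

Weight on genuine card theft=true, given the evidence: 0.142857 + 0.081618 = 0.224475
Denominator P(fraud alert): 0.01×0.667×0.715 + 0.66×0.667×0.285 + 0.6×0.333×0.715 + 0.86×0.333×0.285 = 0.354707
Posterior = 0.224475 / 0.354707 ≈ 0.6328

P(genuine card theft | fraud alert) ≈ 0.6328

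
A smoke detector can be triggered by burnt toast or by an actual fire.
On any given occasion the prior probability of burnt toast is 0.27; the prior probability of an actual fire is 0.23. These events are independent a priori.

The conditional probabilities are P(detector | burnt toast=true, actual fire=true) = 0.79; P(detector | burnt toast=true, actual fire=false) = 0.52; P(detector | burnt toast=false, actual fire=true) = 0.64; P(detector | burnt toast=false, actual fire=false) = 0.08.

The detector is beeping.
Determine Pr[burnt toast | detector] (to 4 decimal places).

Sum P(detector|·) weighted by the priors over the 4 (burnt toast, actual fire) configurations:
  P(detector) = 0.08*0.73*0.77 + 0.64*0.73*0.23 + 0.52*0.27*0.77 + 0.79*0.27*0.23
        = 0.044968 + 0.107456 + 0.108108 + 0.049059 = 0.309591
Keeping only the burnt toast-present terms gives 0.157167, so
  P(burnt toast | detector) = 0.157167 / 0.309591 ≈ 0.5077

Pr[burnt toast | detector] ≈ 0.5077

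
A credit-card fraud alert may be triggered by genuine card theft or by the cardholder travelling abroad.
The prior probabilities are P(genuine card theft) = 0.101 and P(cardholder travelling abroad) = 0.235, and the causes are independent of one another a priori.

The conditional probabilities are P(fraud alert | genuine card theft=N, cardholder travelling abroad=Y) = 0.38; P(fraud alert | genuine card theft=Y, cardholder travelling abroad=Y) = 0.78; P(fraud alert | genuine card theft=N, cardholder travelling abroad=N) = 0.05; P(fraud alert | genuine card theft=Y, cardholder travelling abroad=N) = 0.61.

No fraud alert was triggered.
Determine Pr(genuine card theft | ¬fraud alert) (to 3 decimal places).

Pr(genuine card theft | ¬fraud alert) ≈ 0.043

Weight on genuine card theft=true, given the evidence: 0.030133 + 0.005222 = 0.035355
The normalizing constant is 0.95*0.899*0.765 + 0.62*0.899*0.235 + 0.39*0.101*0.765 + 0.22*0.101*0.235 = 0.819687
P(genuine card theft | ¬fraud alert) = 0.035355/0.819687 ≈ 0.043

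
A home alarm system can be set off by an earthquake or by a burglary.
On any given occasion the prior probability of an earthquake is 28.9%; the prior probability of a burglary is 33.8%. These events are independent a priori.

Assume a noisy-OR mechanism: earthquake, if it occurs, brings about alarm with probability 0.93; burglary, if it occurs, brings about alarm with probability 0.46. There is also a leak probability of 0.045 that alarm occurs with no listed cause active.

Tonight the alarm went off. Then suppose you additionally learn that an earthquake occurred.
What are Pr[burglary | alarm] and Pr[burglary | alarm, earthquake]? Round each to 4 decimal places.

Under noisy-OR, P(alarm | causes) = 1 − (1−0.045)·∏(1−qᵢ) over the active causes.
For the numerator, keep only burglary=true terms: 0.116386 + 0.094156 = 0.210542
Normalizer over all consistent configurations: 0.045×0.711×0.662 + 0.4843×0.711×0.338 + 0.93315×0.289×0.662 + 0.963901×0.289×0.338 = 0.410251
Posterior = 0.210542 / 0.410251 ≈ 0.5132

With the extra evidence:
Sum P(alarm|·) weighted by the priors over both values of burglary:
  P(alarm | earthquake) = 0.93315*0.662 + 0.963901*0.338
        = 0.617745 + 0.325799 = 0.943544
Keeping only the burglary-present terms gives 0.325799, so
  P(burglary | alarm, earthquake) = 0.325799 / 0.943544 ≈ 0.3453
Conditioning on earthquake lowers the posterior on burglary: the classic explaining-away effect in a common-effect structure.

Pr[burglary | alarm] ≈ 0.5132; Pr[burglary | alarm, earthquake] ≈ 0.3453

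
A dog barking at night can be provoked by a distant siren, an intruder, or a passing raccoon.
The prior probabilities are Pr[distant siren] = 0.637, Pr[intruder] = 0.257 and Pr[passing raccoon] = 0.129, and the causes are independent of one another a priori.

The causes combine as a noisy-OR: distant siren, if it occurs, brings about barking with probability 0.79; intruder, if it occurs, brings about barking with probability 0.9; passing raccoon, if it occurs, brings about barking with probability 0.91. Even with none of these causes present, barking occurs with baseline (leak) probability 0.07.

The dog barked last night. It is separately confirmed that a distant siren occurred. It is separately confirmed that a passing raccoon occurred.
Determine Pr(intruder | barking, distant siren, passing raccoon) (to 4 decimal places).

Under noisy-OR, P(barking | causes) = 1 − (1−0.07)·∏(1−qᵢ) over the active causes.
Numerator (weight on configurations with intruder): 0.998242·0.257 = 0.256548
Denominator P(barking | distant siren, passing raccoon): 0.982423·0.743 + 0.998242·0.257 = 0.986488
Posterior = 0.256548 / 0.986488 ≈ 0.2601

Pr(intruder | barking, distant siren, passing raccoon) ≈ 0.2601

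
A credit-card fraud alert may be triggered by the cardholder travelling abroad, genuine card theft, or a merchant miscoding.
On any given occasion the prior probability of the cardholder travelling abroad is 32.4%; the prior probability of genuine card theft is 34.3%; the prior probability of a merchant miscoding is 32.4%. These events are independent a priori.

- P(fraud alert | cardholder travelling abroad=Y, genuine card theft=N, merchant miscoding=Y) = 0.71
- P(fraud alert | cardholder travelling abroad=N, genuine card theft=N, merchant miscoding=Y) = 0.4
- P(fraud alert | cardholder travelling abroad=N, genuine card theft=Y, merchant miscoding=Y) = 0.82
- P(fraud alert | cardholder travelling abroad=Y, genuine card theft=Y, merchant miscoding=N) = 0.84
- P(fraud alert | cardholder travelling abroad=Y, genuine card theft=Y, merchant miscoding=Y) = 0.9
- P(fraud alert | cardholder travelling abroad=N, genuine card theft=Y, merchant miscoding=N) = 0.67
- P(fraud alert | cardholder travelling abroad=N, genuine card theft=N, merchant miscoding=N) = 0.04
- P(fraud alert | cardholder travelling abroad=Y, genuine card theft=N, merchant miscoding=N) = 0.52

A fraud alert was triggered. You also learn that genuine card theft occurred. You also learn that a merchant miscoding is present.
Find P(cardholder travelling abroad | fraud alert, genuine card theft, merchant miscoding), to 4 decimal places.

By total probability over both values of cardholder travelling abroad:
  P(fraud alert | genuine card theft, merchant miscoding) = 0.82×0.676 + 0.9×0.324
        = 0.554320 + 0.291600 = 0.845920
Keeping only the cardholder travelling abroad-present terms gives 0.291600, so
  P(cardholder travelling abroad | fraud alert, genuine card theft, merchant miscoding) = 0.291600 / 0.845920 ≈ 0.3447

P(cardholder travelling abroad | fraud alert, genuine card theft, merchant miscoding) ≈ 0.3447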